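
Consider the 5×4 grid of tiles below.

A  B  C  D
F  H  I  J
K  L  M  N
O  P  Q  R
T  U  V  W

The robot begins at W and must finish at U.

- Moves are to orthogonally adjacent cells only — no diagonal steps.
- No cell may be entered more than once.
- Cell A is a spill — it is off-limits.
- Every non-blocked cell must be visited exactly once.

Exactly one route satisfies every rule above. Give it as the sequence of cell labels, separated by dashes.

Need to visit all 19 open cells exactly once, starting at W and ending at U.
Cell D has only two open neighbours (J and C), so the path must pass straight through it: one of those is the cell it's entered from and the other is where it exits.
Route from W: left 1 to V, up 1 to Q, right 1 to R, up 1 to N, left 1 to M, up 1 to I, right 1 to J, up 1 to D, left 2 to B, down 1 to H, left 1 to F, down 1 to K, right 1 to L, down 1 to P, left 1 to O, down 1 to T, right 1 to U — 18 moves in all.
Check: all 19 open cells covered.

W - V - Q - R - N - M - I - J - D - C - B - H - F - K - L - P - O - T - U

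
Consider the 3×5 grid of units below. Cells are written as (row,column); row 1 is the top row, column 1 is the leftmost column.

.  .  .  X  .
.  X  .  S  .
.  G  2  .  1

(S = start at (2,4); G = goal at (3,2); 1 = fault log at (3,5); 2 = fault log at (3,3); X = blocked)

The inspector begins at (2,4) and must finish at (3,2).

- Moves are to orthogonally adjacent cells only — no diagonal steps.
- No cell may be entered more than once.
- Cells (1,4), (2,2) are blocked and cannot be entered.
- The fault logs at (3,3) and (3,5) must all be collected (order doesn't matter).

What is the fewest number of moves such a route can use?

5

Any route passes through (3,3) and (3,5) in some order between (2,4) and (3,2). Summing Manhattan distances along each leg and taking the cheapest ordering ((2,4) → (3,5) → (3,3) → (3,2)) gives a lower bound of 2 + 2 + 1 = 5 moves.
A route of 5 moves achieves this: (2,4) → (2,5) → (3,5) → (3,4) → (3,3) → (3,2).
Since 5 matches the lower bound, it is optimal.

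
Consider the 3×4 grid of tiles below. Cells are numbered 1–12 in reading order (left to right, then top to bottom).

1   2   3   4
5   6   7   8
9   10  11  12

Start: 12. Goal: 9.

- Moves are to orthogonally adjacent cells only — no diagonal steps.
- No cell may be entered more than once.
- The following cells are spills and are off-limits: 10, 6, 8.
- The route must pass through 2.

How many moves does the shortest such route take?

Any route passes through 2 somewhere between 12 and 9. Summing Manhattan distances along the two legs (12 → 2 → 9) gives a lower bound of 4 + 3 = 7 moves.
A route of 7 moves achieves this: 12 → 11 → 7 → 3 → 2 → 1 → 5 → 9.
Since 7 matches the lower bound, it is optimal.

7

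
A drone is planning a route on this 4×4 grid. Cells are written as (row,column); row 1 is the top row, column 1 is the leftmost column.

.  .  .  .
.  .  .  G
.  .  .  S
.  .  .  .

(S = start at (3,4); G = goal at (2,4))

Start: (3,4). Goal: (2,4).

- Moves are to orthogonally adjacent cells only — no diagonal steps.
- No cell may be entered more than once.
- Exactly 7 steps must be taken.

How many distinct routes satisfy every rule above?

10

Need simple routes of exactly 7 moves from (3,4) to (2,4) (Manhattan distance 1, so 3 moves are spent on a detour and 3 undoing it).
Branch systematically from the start, pruning whenever the remaining move budget drops below the Manhattan distance to (2,4) or differs from it in parity. Grouping the completions by first move — via (4,4): 4; via (3,3): 6 (no valid completion starts via (2,4)) — and summing: 4 + 6 = 10.
That gives 10 routes.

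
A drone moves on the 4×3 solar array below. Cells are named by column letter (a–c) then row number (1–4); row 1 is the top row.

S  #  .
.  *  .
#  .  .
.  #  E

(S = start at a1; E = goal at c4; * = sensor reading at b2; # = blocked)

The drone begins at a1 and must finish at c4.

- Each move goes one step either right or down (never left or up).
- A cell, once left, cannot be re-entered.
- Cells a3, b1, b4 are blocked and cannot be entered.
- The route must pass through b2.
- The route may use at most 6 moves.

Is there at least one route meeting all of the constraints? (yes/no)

yes

One route that works: a1 → a2 → b2 → b3 → c3 → c4.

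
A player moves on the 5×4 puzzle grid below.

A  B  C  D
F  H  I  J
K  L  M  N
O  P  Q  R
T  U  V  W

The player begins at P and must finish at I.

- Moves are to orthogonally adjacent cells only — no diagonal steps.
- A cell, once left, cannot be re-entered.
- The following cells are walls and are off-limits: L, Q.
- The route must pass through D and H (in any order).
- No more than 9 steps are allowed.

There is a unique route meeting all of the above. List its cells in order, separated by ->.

P -> O -> K -> F -> H -> B -> C -> D -> J -> I

The 9-move cap with required stops at D, H leaves no slack for detours.
Route from P: left 1 to O, up 2 to F, right 1 to H, up 1 to B, right 2 to D, down 1 to J, left 1 to I — 9 moves in all.
Check: all required cells visited; 9 ≤ 9 moves.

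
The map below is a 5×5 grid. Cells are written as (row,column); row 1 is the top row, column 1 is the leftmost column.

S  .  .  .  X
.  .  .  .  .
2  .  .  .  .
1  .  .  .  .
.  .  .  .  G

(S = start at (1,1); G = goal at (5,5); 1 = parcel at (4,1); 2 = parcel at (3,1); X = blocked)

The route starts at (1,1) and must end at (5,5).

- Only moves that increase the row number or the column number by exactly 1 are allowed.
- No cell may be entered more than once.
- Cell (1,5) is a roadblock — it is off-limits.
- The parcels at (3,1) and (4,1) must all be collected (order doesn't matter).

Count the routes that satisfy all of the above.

5

A right/down-only route from (1,1) to (5,5) makes exactly 4 down-moves and 4 right-moves in some order.
With no other constraints that would be C(8,4) = 70 routes.
A monotone route can only reach the required cells in the order (3,1), (4,1), so split there and multiply the segment counts (each segment already excludes blocked cells): (1,1)→(3,1): 1; (3,1)→(4,1): 1; (4,1)→(5,5): 5; product = 5.
That gives 5 routes.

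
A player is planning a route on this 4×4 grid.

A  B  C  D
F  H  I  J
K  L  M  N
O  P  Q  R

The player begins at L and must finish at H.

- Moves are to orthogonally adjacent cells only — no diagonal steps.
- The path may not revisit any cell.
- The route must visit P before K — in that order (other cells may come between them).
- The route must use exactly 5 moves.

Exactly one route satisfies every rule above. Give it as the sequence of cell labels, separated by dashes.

L - P - O - K - F - H

The waypoints must appear in the order P, K, with no cell reused.
Route from L: down to P, left to O, 2× up (reaching F), right to H — 5 moves in all.
Check: order respected (P at step 1, K at step 3); 5 moves as required.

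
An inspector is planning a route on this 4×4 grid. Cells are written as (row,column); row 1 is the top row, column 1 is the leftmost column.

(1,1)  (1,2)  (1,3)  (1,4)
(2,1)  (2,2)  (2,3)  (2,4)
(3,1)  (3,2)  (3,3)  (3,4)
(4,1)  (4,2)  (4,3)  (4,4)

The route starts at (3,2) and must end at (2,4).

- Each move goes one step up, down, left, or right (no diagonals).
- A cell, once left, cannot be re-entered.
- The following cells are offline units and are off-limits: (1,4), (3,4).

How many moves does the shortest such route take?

3

The Manhattan distance from (3,2) to (2,4) is |3−2| + |2−4| = 3, so at least 3 moves are needed.
A route of 3 moves achieves this: (3,2) → (2,2) → (2,3) → (2,4).
Since 3 matches the lower bound, it is optimal.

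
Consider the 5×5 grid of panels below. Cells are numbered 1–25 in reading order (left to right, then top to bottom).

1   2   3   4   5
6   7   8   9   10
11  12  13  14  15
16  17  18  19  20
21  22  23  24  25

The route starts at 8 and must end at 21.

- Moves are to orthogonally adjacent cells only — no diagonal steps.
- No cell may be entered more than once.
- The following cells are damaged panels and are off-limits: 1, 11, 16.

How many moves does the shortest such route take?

5

The Manhattan distance from 8 to 21 is |2−5| + |3−1| = 5, so at least 5 moves are needed.
A route of 5 moves achieves this: 8 → 13 → 18 → 23 → 22 → 21.
Since 5 matches the lower bound, it is optimal.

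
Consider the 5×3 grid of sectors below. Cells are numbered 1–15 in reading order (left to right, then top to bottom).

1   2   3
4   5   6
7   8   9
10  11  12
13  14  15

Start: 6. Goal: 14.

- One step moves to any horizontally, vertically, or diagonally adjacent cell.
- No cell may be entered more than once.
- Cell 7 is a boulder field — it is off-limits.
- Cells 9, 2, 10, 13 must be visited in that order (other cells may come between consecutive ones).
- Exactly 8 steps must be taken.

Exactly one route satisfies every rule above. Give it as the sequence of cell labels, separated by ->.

6 -> 9 -> 5 -> 2 -> 4 -> 8 -> 10 -> 13 -> 14

The waypoints must appear in the order 9, 2, 10, 13, with no cell reused.
Route from 6: down to 9, up-left to 5, up to 2, down-left to 4, down-right to 8, down-left to 10, down to 13, right to 14 — 8 moves in all.
Check: order respected (9 at step 1, 2 at step 3, 10 at step 6, 13 at step 7); 8 moves as required.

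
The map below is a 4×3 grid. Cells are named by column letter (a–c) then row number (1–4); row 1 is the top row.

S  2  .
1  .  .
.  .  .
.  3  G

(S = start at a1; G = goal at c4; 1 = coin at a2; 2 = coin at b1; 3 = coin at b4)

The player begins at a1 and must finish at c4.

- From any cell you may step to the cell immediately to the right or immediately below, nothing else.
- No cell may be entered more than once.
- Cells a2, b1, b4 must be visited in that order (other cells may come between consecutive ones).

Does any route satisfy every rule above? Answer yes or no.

b1 lies above a2, so going from a2 to b1 would need an upward move — but moves only go right/down, so a2 cannot be visited before b1.

no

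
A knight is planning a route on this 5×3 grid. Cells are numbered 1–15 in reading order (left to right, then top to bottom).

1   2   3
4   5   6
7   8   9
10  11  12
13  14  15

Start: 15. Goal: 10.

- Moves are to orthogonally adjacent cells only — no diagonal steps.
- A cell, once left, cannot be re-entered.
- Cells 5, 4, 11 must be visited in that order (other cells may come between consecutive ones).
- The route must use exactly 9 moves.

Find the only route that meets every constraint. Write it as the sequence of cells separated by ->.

The waypoints must appear in the order 5, 4, 11, with no cell reused.
Route from 15: 3× up (reaching 6), 2× left (reaching 4), down to 7, right to 8, down to 11, left to 10 — 9 moves in all.
Check: order respected (5 at step 4, 4 at step 5, 11 at step 8); 9 moves as required.

15 -> 12 -> 9 -> 6 -> 5 -> 4 -> 7 -> 8 -> 11 -> 10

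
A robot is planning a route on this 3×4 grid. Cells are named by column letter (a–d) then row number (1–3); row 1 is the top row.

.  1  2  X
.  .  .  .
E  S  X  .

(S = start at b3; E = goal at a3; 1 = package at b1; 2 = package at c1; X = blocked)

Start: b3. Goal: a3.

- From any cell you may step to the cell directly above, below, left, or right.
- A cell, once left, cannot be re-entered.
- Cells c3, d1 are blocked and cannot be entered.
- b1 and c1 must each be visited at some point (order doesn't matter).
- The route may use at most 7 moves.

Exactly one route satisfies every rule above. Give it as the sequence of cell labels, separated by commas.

The 7-move cap with required stops at b1, c1 leaves no slack for detours.
Route from b3: up 1 to b2, right 1 to c2, up 1 to c1, left 2 to a1, down 2 to a3 — 7 moves in all.
Check: all required cells visited; 7 ≤ 7 moves.

b3, b2, c2, c1, b1, a1, a2, a3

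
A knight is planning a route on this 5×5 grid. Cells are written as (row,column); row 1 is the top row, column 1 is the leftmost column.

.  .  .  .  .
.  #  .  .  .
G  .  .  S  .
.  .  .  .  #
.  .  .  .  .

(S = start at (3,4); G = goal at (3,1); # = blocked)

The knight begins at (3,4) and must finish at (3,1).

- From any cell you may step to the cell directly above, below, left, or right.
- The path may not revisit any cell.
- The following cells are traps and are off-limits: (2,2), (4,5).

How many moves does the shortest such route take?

3

The Manhattan distance from (3,4) to (3,1) is |3−3| + |4−1| = 3, so at least 3 moves are needed.
A route of 3 moves achieves this: (3,4) → (3,3) → (3,2) → (3,1).
Since 3 matches the lower bound, it is optimal.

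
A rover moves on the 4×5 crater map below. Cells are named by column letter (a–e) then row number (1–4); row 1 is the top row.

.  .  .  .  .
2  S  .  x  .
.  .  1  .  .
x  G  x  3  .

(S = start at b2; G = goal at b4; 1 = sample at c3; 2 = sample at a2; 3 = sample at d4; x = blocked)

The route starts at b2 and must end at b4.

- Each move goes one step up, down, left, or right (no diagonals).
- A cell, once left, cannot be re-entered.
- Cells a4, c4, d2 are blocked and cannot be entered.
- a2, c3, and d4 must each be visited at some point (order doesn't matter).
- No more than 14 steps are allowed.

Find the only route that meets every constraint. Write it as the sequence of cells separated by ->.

The 14-move cap with required stops at a2, c3, d4 leaves no slack for detours.
Route from b2: left to a2, up to a1, 4× right (reaching e1), 3× down (reaching e4), left to d4, up to d3, 2× left (reaching b3), down to b4 — 14 moves in all.
Check: all required cells visited; 14 ≤ 14 moves.

b2 -> a2 -> a1 -> b1 -> c1 -> d1 -> e1 -> e2 -> e3 -> e4 -> d4 -> d3 -> c3 -> b3 -> b4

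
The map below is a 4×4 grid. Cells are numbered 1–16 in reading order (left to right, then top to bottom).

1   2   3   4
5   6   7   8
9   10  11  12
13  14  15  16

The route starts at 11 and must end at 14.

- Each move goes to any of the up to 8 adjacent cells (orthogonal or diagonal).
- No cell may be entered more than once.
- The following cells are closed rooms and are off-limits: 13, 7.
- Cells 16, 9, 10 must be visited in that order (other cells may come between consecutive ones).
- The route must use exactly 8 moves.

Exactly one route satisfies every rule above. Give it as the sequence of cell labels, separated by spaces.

The waypoints must appear in the order 16, 9, 10, with no cell reused.
Route from 11: down-right 1 to 16, up 2 to 8, up-left 1 to 3, down-left 2 to 9, right 1 to 10, down 1 to 14 — 8 moves in all.
Check: order respected (16 at step 1, 9 at step 6, 10 at step 7); 8 moves as required.

11 16 12 8 3 6 9 10 14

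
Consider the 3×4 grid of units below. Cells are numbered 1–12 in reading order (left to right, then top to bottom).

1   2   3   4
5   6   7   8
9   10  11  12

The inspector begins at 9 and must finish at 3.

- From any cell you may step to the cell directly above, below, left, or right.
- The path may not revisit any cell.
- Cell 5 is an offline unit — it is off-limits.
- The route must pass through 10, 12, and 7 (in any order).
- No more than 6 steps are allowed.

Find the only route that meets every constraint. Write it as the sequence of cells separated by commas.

The 6-move cap with required stops at 10, 12, 7 leaves no slack for detours.
Route from 9: right 3 to 12, up 1 to 8, left 1 to 7, up 1 to 3 — 6 moves in all.
Check: all required cells visited; 6 ≤ 6 moves.

9, 10, 11, 12, 8, 7, 3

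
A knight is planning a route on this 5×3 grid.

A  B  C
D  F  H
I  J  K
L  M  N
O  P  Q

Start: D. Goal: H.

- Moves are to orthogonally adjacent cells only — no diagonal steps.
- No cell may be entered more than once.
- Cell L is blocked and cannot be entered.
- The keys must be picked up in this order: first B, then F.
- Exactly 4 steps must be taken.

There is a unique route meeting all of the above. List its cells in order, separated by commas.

The waypoints must appear in the order B, F, with no cell reused.
Route from D: up 1 to A, right 1 to B, down 1 to F, right 1 to H — 4 moves in all.
Check: order respected (B at step 2, F at step 3); 4 moves as required.

D, A, B, F, H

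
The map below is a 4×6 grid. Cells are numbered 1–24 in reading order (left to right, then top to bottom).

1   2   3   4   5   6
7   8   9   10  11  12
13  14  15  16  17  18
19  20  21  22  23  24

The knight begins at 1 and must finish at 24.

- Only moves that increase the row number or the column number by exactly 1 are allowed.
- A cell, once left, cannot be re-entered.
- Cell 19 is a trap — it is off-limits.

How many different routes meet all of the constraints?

55

A right/down-only route from 1 to 24 makes exactly 3 down-moves and 5 right-moves in some order.
With no other constraints that would be C(8,3) = 56 routes.
Subtract routes through each blocked cell (inclusion–exclusion for overlaps): − through 19: 1 → 55.
That gives 55 routes.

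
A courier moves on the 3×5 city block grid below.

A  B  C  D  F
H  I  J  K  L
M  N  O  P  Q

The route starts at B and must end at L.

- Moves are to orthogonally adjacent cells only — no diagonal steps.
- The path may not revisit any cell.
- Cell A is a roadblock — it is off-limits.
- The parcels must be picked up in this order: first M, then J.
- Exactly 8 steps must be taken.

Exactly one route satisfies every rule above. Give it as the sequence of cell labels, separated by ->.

B -> I -> H -> M -> N -> O -> J -> K -> L

The waypoints must appear in the order M, J, with no cell reused.
Route from B: down to I, left to H, down to M, 2× right (reaching O), up to J, 2× right (reaching L) — 8 moves in all.
Check: order respected (M at step 3, J at step 6); 8 moves as required.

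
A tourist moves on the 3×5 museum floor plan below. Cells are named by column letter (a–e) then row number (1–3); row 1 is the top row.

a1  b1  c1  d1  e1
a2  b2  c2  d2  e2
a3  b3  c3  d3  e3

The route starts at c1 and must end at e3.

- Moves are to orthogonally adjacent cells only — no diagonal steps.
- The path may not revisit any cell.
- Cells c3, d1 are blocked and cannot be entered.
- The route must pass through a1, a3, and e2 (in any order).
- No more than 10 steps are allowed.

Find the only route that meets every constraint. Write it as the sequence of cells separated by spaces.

Any route must reach a1, a3, and e2 and still end at e3 within 10 moves, so the order of the required stops is forced.
Route from c1: 2× left (reaching a1), 2× down (reaching a3), right to b3, up to b2, 3× right (reaching e2), down to e3 — 10 moves in all.
Check: all required cells visited; 10 ≤ 10 moves.

c1 b1 a1 a2 a3 b3 b2 c2 d2 e2 e3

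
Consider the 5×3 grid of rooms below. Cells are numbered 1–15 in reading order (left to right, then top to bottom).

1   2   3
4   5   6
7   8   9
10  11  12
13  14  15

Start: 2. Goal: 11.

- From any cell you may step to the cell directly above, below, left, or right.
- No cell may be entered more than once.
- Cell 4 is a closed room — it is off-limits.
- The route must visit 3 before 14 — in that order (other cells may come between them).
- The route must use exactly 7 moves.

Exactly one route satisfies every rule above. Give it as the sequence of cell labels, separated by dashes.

The waypoints must appear in the order 3, 14, with no cell reused.
Route from 2: right to 3, 4× down (reaching 15), left to 14, up to 11 — 7 moves in all.
Check: order respected (3 at step 1, 14 at step 6); 7 moves as required.

2 - 3 - 6 - 9 - 12 - 15 - 14 - 11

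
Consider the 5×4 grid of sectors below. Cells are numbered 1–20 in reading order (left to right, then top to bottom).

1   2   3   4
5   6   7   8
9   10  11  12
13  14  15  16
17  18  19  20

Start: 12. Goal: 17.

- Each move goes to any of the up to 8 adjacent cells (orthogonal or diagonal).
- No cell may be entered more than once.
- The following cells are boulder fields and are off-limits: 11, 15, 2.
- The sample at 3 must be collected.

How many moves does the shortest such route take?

6

Any route passes through 3 somewhere between 12 and 17. Summing Chebyshev distances along the two legs (12 → 3 → 17) gives a lower bound of 2 + 4 = 6 moves.
A route of 6 moves achieves this: 12 → 7 → 3 → 6 → 9 → 13 → 17.
Since 6 matches the lower bound, it is optimal.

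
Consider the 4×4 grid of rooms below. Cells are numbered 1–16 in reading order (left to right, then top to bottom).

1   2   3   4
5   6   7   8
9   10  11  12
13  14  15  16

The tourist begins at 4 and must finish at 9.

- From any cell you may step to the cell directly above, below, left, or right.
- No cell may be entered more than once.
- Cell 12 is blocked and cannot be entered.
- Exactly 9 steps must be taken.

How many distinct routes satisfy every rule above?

Need simple routes of exactly 9 moves from 4 to 9 (Manhattan distance 5, so 2 moves are spent on a detour and 2 undoing it).
Branch systematically from the start, pruning whenever the remaining move budget drops below the Manhattan distance to 9 or differs from it in parity. Grouping the completions by first move — via 8: 5; via 3: 9 — and summing: 5 + 9 = 14.
That gives 14 routes.

14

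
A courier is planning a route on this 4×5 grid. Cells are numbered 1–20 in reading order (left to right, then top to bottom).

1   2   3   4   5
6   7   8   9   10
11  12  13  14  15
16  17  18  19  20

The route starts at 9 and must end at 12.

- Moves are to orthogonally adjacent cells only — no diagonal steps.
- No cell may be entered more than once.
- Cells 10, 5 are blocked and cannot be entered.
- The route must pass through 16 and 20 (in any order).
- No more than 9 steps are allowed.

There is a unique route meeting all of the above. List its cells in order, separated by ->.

The 9-move cap with required stops at 16, 20 leaves no slack for detours.
Route from 9: down 1 to 14, right 1 to 15, down 1 to 20, left 4 to 16, up 1 to 11, right 1 to 12 — 9 moves in all.
Check: all required cells visited; 9 ≤ 9 moves.

9 -> 14 -> 15 -> 20 -> 19 -> 18 -> 17 -> 16 -> 11 -> 12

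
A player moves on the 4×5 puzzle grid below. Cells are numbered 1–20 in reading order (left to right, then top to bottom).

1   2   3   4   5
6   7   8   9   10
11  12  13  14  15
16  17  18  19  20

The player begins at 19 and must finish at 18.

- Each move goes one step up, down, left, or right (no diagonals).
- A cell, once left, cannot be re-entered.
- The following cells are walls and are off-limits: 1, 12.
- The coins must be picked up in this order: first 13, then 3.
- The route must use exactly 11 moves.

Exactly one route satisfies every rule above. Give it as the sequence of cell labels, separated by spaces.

The waypoints must appear in the order 13, 3, with no cell reused.
Route from 19: up to 14, left to 13, 2× up (reaching 3), left to 2, down to 7, left to 6, 2× down (reaching 16), 2× right (reaching 18) — 11 moves in all.
Check: order respected (13 at step 2, 3 at step 4); 11 moves as required.

19 14 13 8 3 2 7 6 11 16 17 18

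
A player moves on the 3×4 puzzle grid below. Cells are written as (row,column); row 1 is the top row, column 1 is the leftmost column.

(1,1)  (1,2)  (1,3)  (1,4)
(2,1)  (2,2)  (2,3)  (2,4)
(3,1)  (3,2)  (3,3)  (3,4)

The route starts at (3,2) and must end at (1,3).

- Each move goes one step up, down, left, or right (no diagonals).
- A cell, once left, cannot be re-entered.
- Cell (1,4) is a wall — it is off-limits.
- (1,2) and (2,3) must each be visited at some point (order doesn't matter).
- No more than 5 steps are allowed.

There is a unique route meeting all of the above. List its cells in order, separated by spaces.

(3,2) (3,3) (2,3) (2,2) (1,2) (1,3)

The 5-move cap with required stops at (1,2), (2,3) leaves no slack for detours.
Route from (3,2): right 1 to (3,3), up 1 to (2,3), left 1 to (2,2), up 1 to (1,2), right 1 to (1,3) — 5 moves in all.
Check: all required cells visited; 5 ≤ 5 moves.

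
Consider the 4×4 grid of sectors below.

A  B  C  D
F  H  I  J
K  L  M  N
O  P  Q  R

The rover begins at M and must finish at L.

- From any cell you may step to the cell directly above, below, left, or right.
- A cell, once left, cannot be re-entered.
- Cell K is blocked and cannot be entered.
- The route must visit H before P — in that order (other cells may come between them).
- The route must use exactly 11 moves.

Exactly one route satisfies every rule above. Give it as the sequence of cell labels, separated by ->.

M -> I -> H -> B -> C -> D -> J -> N -> R -> Q -> P -> L

The waypoints must appear in the order H, P, with no cell reused.
Route from M: up 1 to I, left 1 to H, up 1 to B, right 2 to D, down 3 to R, left 2 to P, up 1 to L — 11 moves in all.
Check: order respected (H at step 2, P at step 10); 11 moves as required.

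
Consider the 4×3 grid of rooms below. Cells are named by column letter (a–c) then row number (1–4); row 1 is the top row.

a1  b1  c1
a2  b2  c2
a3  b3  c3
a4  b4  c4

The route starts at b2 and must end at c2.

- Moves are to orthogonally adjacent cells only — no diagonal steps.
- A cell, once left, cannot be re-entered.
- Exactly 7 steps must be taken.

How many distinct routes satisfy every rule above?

6

Need simple routes of exactly 7 moves from b2 to c2 (Manhattan distance 1, so 3 moves are spent on a detour and 3 undoing it).
Enumerating: b2 b1 a1 a2 a3 b3 c3 c2 | b2 b3 a3 a2 a1 b1 c1 c2 | b2 b3 a3 a4 b4 c4 c3 c2 | b2 a2 a3 a4 b4 b3 c3 c2 | b2 a2 a3 a4 b4 c4 c3 c2 | b2 a2 a3 b3 b4 c4 c3 c2.
That gives 6 routes.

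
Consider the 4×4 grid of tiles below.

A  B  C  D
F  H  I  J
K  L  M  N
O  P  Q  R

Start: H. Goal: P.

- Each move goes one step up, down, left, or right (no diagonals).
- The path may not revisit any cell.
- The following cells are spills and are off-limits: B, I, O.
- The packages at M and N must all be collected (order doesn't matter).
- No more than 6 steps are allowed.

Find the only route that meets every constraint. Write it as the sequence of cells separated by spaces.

H L M N R Q P

Any route must reach M and N and still end at P within 6 moves, so the order of the required stops is forced.
Route from H: down to L, 2× right (reaching N), down to R, 2× left (reaching P) — 6 moves in all.
Check: all required cells visited; 6 ≤ 6 moves.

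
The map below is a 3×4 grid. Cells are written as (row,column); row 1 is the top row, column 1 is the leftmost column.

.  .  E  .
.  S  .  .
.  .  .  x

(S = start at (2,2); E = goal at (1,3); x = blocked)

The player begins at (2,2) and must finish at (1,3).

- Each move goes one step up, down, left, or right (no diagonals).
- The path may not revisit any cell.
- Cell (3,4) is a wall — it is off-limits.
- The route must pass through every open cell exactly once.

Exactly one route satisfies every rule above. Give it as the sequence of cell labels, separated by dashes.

Need to visit all 11 open cells exactly once, starting at (2,2) and ending at (1,3).
Cell (1,1) has only two open neighbours ((2,1) and (1,2)), so the path must pass straight through it: one of those is the cell it's entered from and the other is where it exits.
Route from (2,2): up 1 to (1,2), left 1 to (1,1), down 2 to (3,1), right 2 to (3,3), up 1 to (2,3), right 1 to (2,4), up 1 to (1,4), left 1 to (1,3) — 10 moves in all.
Check: all 11 open cells covered.

(2,2) - (1,2) - (1,1) - (2,1) - (3,1) - (3,2) - (3,3) - (2,3) - (2,4) - (1,4) - (1,3)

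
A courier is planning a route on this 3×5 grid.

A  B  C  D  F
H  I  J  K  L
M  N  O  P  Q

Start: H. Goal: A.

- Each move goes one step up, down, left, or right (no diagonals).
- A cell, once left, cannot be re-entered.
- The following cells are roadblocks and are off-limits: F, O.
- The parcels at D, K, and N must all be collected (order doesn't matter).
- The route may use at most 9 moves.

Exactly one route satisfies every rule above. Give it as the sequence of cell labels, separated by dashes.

Any route must reach D, K, and N and still end at A within 9 moves, so the order of the required stops is forced.
Route from H: down 1 to M, right 1 to N, up 1 to I, right 2 to K, up 1 to D, left 3 to A — 9 moves in all.
Check: all required cells visited; 9 ≤ 9 moves.

H - M - N - I - J - K - D - C - B - A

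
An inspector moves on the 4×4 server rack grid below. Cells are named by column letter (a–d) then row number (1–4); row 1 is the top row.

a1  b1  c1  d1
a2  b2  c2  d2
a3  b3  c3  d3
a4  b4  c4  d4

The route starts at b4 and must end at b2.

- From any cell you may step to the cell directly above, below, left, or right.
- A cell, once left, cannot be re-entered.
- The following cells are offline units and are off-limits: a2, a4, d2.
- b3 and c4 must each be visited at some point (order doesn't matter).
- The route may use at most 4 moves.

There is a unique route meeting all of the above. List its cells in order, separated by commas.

b4, c4, c3, b3, b2

Any route must reach b3 and c4 and still end at b2 within 4 moves, so the order of the required stops is forced.
Route from b4: right to c4, up to c3, left to b3, up to b2 — 4 moves in all.
Check: all required cells visited; 4 ≤ 4 moves.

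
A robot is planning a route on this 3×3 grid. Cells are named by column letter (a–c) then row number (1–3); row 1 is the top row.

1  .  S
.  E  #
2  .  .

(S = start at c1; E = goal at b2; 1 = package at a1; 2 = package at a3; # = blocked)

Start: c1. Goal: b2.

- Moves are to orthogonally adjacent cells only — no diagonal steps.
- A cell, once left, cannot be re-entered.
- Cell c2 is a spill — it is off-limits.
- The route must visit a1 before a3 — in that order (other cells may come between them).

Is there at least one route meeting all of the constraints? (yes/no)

yes

One route that works: c1 → b1 → a1 → a2 → a3 → b3 → b2.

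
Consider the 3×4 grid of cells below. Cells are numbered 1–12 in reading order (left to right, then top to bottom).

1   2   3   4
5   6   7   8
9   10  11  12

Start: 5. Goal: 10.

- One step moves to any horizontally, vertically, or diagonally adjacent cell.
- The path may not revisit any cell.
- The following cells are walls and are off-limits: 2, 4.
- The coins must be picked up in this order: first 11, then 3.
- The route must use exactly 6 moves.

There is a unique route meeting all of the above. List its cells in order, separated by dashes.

5 - 6 - 11 - 8 - 3 - 7 - 10

The waypoints must appear in the order 11, 3, with no cell reused.
Route from 5: right to 6, down-right to 11, up-right to 8, up-left to 3, down to 7, down-left to 10 — 6 moves in all.
Check: order respected (11 at step 2, 3 at step 4); 6 moves as required.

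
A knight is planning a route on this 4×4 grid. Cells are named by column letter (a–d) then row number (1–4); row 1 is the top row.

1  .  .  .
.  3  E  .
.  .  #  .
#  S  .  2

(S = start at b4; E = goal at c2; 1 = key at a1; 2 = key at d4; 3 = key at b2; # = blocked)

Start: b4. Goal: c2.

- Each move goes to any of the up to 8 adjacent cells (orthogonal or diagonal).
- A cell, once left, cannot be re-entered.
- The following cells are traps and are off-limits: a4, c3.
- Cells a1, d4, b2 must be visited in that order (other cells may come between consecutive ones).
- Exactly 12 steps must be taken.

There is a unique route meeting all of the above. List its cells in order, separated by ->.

The waypoints must appear in the order a1, d4, b2, with no cell reused.
Route from b4: up-left 1 to a3, up 2 to a1, right 2 to c1, down-right 1 to d2, down 2 to d4, left 1 to c4, up-left 1 to b3, up 1 to b2, right 1 to c2 — 12 moves in all.
Check: order respected (1 at step 3, 2 at step 8, 3 at step 11); 12 moves as required.

b4 -> a3 -> a2 -> a1 -> b1 -> c1 -> d2 -> d3 -> d4 -> c4 -> b3 -> b2 -> c2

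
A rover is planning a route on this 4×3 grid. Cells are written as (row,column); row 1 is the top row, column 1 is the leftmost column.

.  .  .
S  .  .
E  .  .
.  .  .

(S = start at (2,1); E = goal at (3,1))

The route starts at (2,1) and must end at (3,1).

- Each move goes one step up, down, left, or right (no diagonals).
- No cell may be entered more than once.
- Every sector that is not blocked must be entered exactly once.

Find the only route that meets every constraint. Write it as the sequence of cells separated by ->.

Need to visit all 12 open cells exactly once, starting at (2,1) and ending at (3,1).
Route from (2,1): up to (1,1), 2× right (reaching (1,3)), down to (2,3), left to (2,2), down to (3,2), right to (3,3), down to (4,3), 2× left (reaching (4,1)), up to (3,1) — 11 moves in all.
Check: all 12 open cells covered.

(2,1) -> (1,1) -> (1,2) -> (1,3) -> (2,3) -> (2,2) -> (3,2) -> (3,3) -> (4,3) -> (4,2) -> (4,1) -> (3,1)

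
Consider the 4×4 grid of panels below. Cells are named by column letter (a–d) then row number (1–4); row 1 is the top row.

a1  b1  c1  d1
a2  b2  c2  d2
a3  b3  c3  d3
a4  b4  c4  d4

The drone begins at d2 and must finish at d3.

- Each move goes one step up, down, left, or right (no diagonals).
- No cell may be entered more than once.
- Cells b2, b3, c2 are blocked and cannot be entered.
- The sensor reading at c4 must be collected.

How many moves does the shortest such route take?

Any route passes through c4 somewhere between d2 and d3. Summing Manhattan distances along the two legs (d2 → c4 → d3) gives a lower bound of 3 + 2 = 5 moves.
The shortest route satisfying every rule uses 11 moves: d2 → d1 → c1 → b1 → a1 → a2 → a3 → a4 → b4 → c4 → c3 → d3.
The bound of 5 isn't tight here; checking systematically, no route of length 5 through 10 satisfies every constraint (on a 4-connected grid the length of any start-to-goal walk has the same parity as the Manhattan bound, so only lengths 5, 7, 9, … need checking), so 11 is the minimum.

11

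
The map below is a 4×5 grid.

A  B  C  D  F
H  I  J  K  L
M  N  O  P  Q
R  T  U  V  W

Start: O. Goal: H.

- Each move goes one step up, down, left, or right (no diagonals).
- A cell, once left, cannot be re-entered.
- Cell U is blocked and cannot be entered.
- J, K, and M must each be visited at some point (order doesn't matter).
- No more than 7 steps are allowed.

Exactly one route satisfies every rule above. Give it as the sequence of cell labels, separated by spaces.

O P K J I N M H

Any route must reach J, K, and M and still end at H within 7 moves, so the order of the required stops is forced.
Route from O: right 1 to P, up 1 to K, left 2 to I, down 1 to N, left 1 to M, up 1 to H — 7 moves in all.
Check: all required cells visited; 7 ≤ 7 moves.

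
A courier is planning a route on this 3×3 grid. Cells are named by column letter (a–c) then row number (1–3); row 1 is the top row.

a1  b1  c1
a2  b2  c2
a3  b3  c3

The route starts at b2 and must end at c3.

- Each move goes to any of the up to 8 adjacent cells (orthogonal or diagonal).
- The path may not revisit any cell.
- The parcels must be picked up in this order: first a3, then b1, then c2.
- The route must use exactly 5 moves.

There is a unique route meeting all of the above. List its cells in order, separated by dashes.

b2 - a3 - a2 - b1 - c2 - c3

The waypoints must appear in the order a3, b1, c2, with no cell reused.
Route from b2: down-left 1 to a3, up 1 to a2, up-right 1 to b1, down-right 1 to c2, down 1 to c3 — 5 moves in all.
Check: order respected (a3 at step 1, b1 at step 3, c2 at step 4); 5 moves as required.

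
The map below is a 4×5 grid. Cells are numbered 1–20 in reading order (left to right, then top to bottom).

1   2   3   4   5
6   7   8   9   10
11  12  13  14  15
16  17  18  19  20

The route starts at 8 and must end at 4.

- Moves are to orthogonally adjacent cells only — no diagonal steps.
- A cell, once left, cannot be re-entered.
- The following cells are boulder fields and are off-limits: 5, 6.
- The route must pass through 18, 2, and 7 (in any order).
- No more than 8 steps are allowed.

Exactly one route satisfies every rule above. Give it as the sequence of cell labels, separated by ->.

Any route must reach 18, 2, and 7 and still end at 4 within 8 moves, so the order of the required stops is forced.
Route from 8: 2× down (reaching 18), left to 17, 3× up (reaching 2), 2× right (reaching 4) — 8 moves in all.
Check: all required cells visited; 8 ≤ 8 moves.

8 -> 13 -> 18 -> 17 -> 12 -> 7 -> 2 -> 3 -> 4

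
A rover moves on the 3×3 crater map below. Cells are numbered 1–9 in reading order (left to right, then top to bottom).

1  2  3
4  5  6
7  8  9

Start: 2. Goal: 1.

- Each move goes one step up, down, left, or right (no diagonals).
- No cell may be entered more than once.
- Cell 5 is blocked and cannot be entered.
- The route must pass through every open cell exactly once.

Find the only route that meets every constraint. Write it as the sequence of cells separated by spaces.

Need to visit all 8 open cells exactly once, starting at 2 and ending at 1.
Cell 4 has only two open neighbours (1 and 7), so the path must pass straight through it: one of those is the cell it's entered from and the other is where it exits.
Route from 2: right to 3, 2× down (reaching 9), 2× left (reaching 7), 2× up (reaching 1) — 7 moves in all.
Check: all 8 open cells covered.

2 3 6 9 8 7 4 1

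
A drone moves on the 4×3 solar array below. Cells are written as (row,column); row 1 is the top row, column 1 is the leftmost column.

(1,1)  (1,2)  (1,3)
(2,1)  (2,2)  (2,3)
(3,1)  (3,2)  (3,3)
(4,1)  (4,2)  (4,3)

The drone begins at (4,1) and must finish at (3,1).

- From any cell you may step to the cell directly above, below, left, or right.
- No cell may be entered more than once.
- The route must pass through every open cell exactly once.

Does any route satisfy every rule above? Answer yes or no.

yes

One route that works: (4,1) → (4,2) → (4,3) → (3,3) → (2,3) → (1,3) → (1,2) → (1,1) → (2,1) → (2,2) → (3,2) → (3,1).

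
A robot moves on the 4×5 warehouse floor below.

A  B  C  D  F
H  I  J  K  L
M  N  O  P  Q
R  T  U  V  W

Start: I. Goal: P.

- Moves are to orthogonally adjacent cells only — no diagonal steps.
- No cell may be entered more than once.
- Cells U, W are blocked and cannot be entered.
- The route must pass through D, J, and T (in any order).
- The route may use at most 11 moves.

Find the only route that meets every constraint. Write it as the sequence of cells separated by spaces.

The 11-move cap with required stops at D, J, T leaves no slack for detours.
Route from I: left to H, 2× down (reaching R), right to T, up to N, right to O, 2× up (reaching C), right to D, 2× down (reaching P) — 11 moves in all.
Check: all required cells visited; 11 ≤ 11 moves.

I H M R T N O J C D K P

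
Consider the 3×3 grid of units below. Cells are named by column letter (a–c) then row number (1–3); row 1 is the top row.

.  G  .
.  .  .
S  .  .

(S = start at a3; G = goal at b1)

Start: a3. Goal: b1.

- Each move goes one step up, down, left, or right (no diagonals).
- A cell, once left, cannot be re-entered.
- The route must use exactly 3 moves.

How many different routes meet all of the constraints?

Need simple routes of exactly 3 moves from a3 to b1 (Manhattan distance 3, so 0 moves are spent on a detour and 0 undoing it).
Enumerating: a3 a2 a1 b1 | a3 a2 b2 b1 | a3 b3 b2 b1.
That gives 3 routes.

3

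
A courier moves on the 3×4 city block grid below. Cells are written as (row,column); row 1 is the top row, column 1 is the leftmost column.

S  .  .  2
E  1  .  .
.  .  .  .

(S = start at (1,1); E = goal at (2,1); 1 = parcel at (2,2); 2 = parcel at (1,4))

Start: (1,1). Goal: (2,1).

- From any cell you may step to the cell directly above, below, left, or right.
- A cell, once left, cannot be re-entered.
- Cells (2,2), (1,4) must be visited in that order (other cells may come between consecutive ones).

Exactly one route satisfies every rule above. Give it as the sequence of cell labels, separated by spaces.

The waypoints must appear in the order (2,2), (1,4), with no cell reused.
Route from (1,1): right to (1,2), down to (2,2), right to (2,3), up to (1,3), right to (1,4), 2× down (reaching (3,4)), 3× left (reaching (3,1)), up to (2,1) — 11 moves in all.
Check: order respected (1 at step 2, 2 at step 5).

(1,1) (1,2) (2,2) (2,3) (1,3) (1,4) (2,4) (3,4) (3,3) (3,2) (3,1) (2,1)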